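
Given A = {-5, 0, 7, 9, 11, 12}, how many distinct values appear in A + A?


A + A = {a + a' : a, a' ∈ A}; |A| = 6.
General bounds: 2|A| - 1 ≤ |A + A| ≤ |A|(|A|+1)/2, i.e. 11 ≤ |A + A| ≤ 21.
Lower bound 2|A|-1 is attained iff A is an arithmetic progression.
Enumerate sums a + a' for a ≤ a' (symmetric, so this suffices):
a = -5: -5+-5=-10, -5+0=-5, -5+7=2, -5+9=4, -5+11=6, -5+12=7
a = 0: 0+0=0, 0+7=7, 0+9=9, 0+11=11, 0+12=12
a = 7: 7+7=14, 7+9=16, 7+11=18, 7+12=19
a = 9: 9+9=18, 9+11=20, 9+12=21
a = 11: 11+11=22, 11+12=23
a = 12: 12+12=24
Distinct sums: {-10, -5, 0, 2, 4, 6, 7, 9, 11, 12, 14, 16, 18, 19, 20, 21, 22, 23, 24}
|A + A| = 19

|A + A| = 19


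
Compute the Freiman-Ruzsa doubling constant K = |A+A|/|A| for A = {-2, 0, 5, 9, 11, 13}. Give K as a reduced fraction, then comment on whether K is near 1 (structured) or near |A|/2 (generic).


|A| = 6.
Compute A + A by enumerating all 36 pairs.
A + A = {-4, -2, 0, 3, 5, 7, 9, 10, 11, 13, 14, 16, 18, 20, 22, 24, 26}, so |A + A| = 17.
K = |A + A| / |A| = 17/6 (already in lowest terms) ≈ 2.8333.
Reference: AP of size 6 gives K = 11/6 ≈ 1.8333; a fully generic set of size 6 gives K ≈ 3.5000.

|A| = 6, |A + A| = 17, K = 17/6.


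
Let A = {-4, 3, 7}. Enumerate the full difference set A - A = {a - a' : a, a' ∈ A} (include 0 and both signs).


A - A = {a - a' : a, a' ∈ A}.
Compute a - a' for each ordered pair (a, a'):
a = -4: -4--4=0, -4-3=-7, -4-7=-11
a = 3: 3--4=7, 3-3=0, 3-7=-4
a = 7: 7--4=11, 7-3=4, 7-7=0
Collecting distinct values (and noting 0 appears from a-a):
A - A = {-11, -7, -4, 0, 4, 7, 11}
|A - A| = 7

A - A = {-11, -7, -4, 0, 4, 7, 11}


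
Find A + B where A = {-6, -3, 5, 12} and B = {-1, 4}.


A + B = {a + b : a ∈ A, b ∈ B}.
Enumerate all |A|·|B| = 4·2 = 8 pairs (a, b) and collect distinct sums.
a = -6: -6+-1=-7, -6+4=-2
a = -3: -3+-1=-4, -3+4=1
a = 5: 5+-1=4, 5+4=9
a = 12: 12+-1=11, 12+4=16
Collecting distinct sums: A + B = {-7, -4, -2, 1, 4, 9, 11, 16}
|A + B| = 8

A + B = {-7, -4, -2, 1, 4, 9, 11, 16}


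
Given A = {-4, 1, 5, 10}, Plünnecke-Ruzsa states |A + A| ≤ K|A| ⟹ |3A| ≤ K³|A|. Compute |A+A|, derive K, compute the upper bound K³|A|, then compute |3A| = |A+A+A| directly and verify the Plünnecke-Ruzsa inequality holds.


|A| = 4.
Step 1: Compute A + A by enumerating all 16 pairs.
A + A = {-8, -3, 1, 2, 6, 10, 11, 15, 20}, so |A + A| = 9.
Step 2: Doubling constant K = |A + A|/|A| = 9/4 = 9/4 ≈ 2.2500.
Step 3: Plünnecke-Ruzsa gives |3A| ≤ K³·|A| = (2.2500)³ · 4 ≈ 45.5625.
Step 4: Compute 3A = A + A + A directly by enumerating all triples (a,b,c) ∈ A³; |3A| = 16.
Step 5: Check 16 ≤ 45.5625? Yes ✓.

K = 9/4, Plünnecke-Ruzsa bound K³|A| ≈ 45.5625, |3A| = 16, inequality holds.


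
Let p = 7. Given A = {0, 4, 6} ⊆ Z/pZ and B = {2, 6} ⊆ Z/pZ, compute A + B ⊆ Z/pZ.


Work in Z/7Z: reduce every sum a + b modulo 7.
Enumerate all 6 pairs:
a = 0: 0+2=2, 0+6=6
a = 4: 4+2=6, 4+6=3
a = 6: 6+2=1, 6+6=5
Distinct residues collected: {1, 2, 3, 5, 6}
|A + B| = 5 (out of 7 total residues).

A + B = {1, 2, 3, 5, 6}


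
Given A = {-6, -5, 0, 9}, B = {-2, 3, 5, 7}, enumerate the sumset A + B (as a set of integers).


A + B = {a + b : a ∈ A, b ∈ B}.
Enumerate all |A|·|B| = 4·4 = 16 pairs (a, b) and collect distinct sums.
a = -6: -6+-2=-8, -6+3=-3, -6+5=-1, -6+7=1
a = -5: -5+-2=-7, -5+3=-2, -5+5=0, -5+7=2
a = 0: 0+-2=-2, 0+3=3, 0+5=5, 0+7=7
a = 9: 9+-2=7, 9+3=12, 9+5=14, 9+7=16
Collecting distinct sums: A + B = {-8, -7, -3, -2, -1, 0, 1, 2, 3, 5, 7, 12, 14, 16}
|A + B| = 14

A + B = {-8, -7, -3, -2, -1, 0, 1, 2, 3, 5, 7, 12, 14, 16}


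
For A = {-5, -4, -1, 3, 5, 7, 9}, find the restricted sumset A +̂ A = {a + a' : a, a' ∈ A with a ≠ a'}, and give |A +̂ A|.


Restricted sumset: A +̂ A = {a + a' : a ∈ A, a' ∈ A, a ≠ a'}.
Equivalently, take A + A and drop any sum 2a that is achievable ONLY as a + a for a ∈ A (i.e. sums representable only with equal summands).
Enumerate pairs (a, a') with a < a' (symmetric, so each unordered pair gives one sum; this covers all a ≠ a'):
  -5 + -4 = -9
  -5 + -1 = -6
  -5 + 3 = -2
  -5 + 5 = 0
  -5 + 7 = 2
  -5 + 9 = 4
  -4 + -1 = -5
  -4 + 3 = -1
  -4 + 5 = 1
  -4 + 7 = 3
  -4 + 9 = 5
  -1 + 3 = 2
  -1 + 5 = 4
  -1 + 7 = 6
  -1 + 9 = 8
  3 + 5 = 8
  3 + 7 = 10
  3 + 9 = 12
  5 + 7 = 12
  5 + 9 = 14
  7 + 9 = 16
Collected distinct sums: {-9, -6, -5, -2, -1, 0, 1, 2, 3, 4, 5, 6, 8, 10, 12, 14, 16}
|A +̂ A| = 17
(Reference bound: |A +̂ A| ≥ 2|A| - 3 for |A| ≥ 2, with |A| = 7 giving ≥ 11.)

|A +̂ A| = 17


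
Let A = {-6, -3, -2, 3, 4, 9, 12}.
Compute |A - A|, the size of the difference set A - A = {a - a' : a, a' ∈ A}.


A - A = {a - a' : a, a' ∈ A}; |A| = 7.
Bounds: 2|A|-1 ≤ |A - A| ≤ |A|² - |A| + 1, i.e. 13 ≤ |A - A| ≤ 43.
Note: 0 ∈ A - A always (from a - a). The set is symmetric: if d ∈ A - A then -d ∈ A - A.
Enumerate nonzero differences d = a - a' with a > a' (then include -d):
Positive differences: {1, 3, 4, 5, 6, 7, 8, 9, 10, 11, 12, 14, 15, 18}
Full difference set: {0} ∪ (positive diffs) ∪ (negative diffs).
|A - A| = 1 + 2·14 = 29 (matches direct enumeration: 29).

|A - A| = 29


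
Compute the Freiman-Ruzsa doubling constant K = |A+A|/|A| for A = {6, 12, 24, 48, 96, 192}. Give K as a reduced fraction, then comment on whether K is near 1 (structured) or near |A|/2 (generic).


|A| = 6.
Compute A + A by enumerating all 36 pairs.
A + A = {12, 18, 24, 30, 36, 48, 54, 60, 72, 96, 102, 108, 120, 144, 192, 198, 204, 216, 240, 288, 384}, so |A + A| = 21.
K = |A + A| / |A| = 21/6 = 7/2 ≈ 3.5000.
Reference: AP of size 6 gives K = 11/6 ≈ 1.8333; a fully generic set of size 6 gives K ≈ 3.5000.

|A| = 6, |A + A| = 21, K = 21/6 = 7/2.


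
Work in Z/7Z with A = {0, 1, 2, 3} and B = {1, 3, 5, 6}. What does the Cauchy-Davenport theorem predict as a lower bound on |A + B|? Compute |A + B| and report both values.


Cauchy-Davenport: |A + B| ≥ min(p, |A| + |B| - 1) for A, B nonempty in Z/pZ.
|A| = 4, |B| = 4, p = 7.
CD lower bound = min(7, 4 + 4 - 1) = min(7, 7) = 7.
Compute A + B mod 7 directly:
a = 0: 0+1=1, 0+3=3, 0+5=5, 0+6=6
a = 1: 1+1=2, 1+3=4, 1+5=6, 1+6=0
a = 2: 2+1=3, 2+3=5, 2+5=0, 2+6=1
a = 3: 3+1=4, 3+3=6, 3+5=1, 3+6=2
A + B = {0, 1, 2, 3, 4, 5, 6}, so |A + B| = 7.
Verify: 7 ≥ 7? Yes ✓.

CD lower bound = 7, actual |A + B| = 7.


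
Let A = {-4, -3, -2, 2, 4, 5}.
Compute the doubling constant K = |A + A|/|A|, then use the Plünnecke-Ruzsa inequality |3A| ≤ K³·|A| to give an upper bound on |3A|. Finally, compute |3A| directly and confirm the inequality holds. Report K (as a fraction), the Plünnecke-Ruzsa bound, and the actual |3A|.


|A| = 6.
Step 1: Compute A + A by enumerating all 36 pairs.
A + A = {-8, -7, -6, -5, -4, -2, -1, 0, 1, 2, 3, 4, 6, 7, 8, 9, 10}, so |A + A| = 17.
Step 2: Doubling constant K = |A + A|/|A| = 17/6 = 17/6 ≈ 2.8333.
Step 3: Plünnecke-Ruzsa gives |3A| ≤ K³·|A| = (2.8333)³ · 6 ≈ 136.4722.
Step 4: Compute 3A = A + A + A directly by enumerating all triples (a,b,c) ∈ A³; |3A| = 28.
Step 5: Check 28 ≤ 136.4722? Yes ✓.

K = 17/6, Plünnecke-Ruzsa bound K³|A| ≈ 136.4722, |3A| = 28, inequality holds.


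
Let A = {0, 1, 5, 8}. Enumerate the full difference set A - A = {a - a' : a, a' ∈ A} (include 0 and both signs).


A - A = {a - a' : a, a' ∈ A}.
Compute a - a' for each ordered pair (a, a'):
a = 0: 0-0=0, 0-1=-1, 0-5=-5, 0-8=-8
a = 1: 1-0=1, 1-1=0, 1-5=-4, 1-8=-7
a = 5: 5-0=5, 5-1=4, 5-5=0, 5-8=-3
a = 8: 8-0=8, 8-1=7, 8-5=3, 8-8=0
Collecting distinct values (and noting 0 appears from a-a):
A - A = {-8, -7, -5, -4, -3, -1, 0, 1, 3, 4, 5, 7, 8}
|A - A| = 13

A - A = {-8, -7, -5, -4, -3, -1, 0, 1, 3, 4, 5, 7, 8}


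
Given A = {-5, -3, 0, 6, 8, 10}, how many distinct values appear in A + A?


A + A = {a + a' : a, a' ∈ A}; |A| = 6.
General bounds: 2|A| - 1 ≤ |A + A| ≤ |A|(|A|+1)/2, i.e. 11 ≤ |A + A| ≤ 21.
Lower bound 2|A|-1 is attained iff A is an arithmetic progression.
Enumerate sums a + a' for a ≤ a' (symmetric, so this suffices):
a = -5: -5+-5=-10, -5+-3=-8, -5+0=-5, -5+6=1, -5+8=3, -5+10=5
a = -3: -3+-3=-6, -3+0=-3, -3+6=3, -3+8=5, -3+10=7
a = 0: 0+0=0, 0+6=6, 0+8=8, 0+10=10
a = 6: 6+6=12, 6+8=14, 6+10=16
a = 8: 8+8=16, 8+10=18
a = 10: 10+10=20
Distinct sums: {-10, -8, -6, -5, -3, 0, 1, 3, 5, 6, 7, 8, 10, 12, 14, 16, 18, 20}
|A + A| = 18

|A + A| = 18


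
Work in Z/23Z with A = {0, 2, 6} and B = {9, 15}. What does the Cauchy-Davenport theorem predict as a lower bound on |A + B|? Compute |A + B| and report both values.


Cauchy-Davenport: |A + B| ≥ min(p, |A| + |B| - 1) for A, B nonempty in Z/pZ.
|A| = 3, |B| = 2, p = 23.
CD lower bound = min(23, 3 + 2 - 1) = min(23, 4) = 4.
Compute A + B mod 23 directly:
a = 0: 0+9=9, 0+15=15
a = 2: 2+9=11, 2+15=17
a = 6: 6+9=15, 6+15=21
A + B = {9, 11, 15, 17, 21}, so |A + B| = 5.
Verify: 5 ≥ 4? Yes ✓.

CD lower bound = 4, actual |A + B| = 5.


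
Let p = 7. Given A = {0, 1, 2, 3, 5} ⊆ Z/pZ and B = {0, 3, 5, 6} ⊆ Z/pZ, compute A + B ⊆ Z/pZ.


Work in Z/7Z: reduce every sum a + b modulo 7.
Enumerate all 20 pairs:
a = 0: 0+0=0, 0+3=3, 0+5=5, 0+6=6
a = 1: 1+0=1, 1+3=4, 1+5=6, 1+6=0
a = 2: 2+0=2, 2+3=5, 2+5=0, 2+6=1
a = 3: 3+0=3, 3+3=6, 3+5=1, 3+6=2
a = 5: 5+0=5, 5+3=1, 5+5=3, 5+6=4
Distinct residues collected: {0, 1, 2, 3, 4, 5, 6}
|A + B| = 7 (out of 7 total residues).

A + B = {0, 1, 2, 3, 4, 5, 6}


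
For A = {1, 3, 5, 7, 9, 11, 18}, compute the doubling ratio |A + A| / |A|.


|A| = 7.
Compute A + A by enumerating all 49 pairs.
A + A = {2, 4, 6, 8, 10, 12, 14, 16, 18, 19, 20, 21, 22, 23, 25, 27, 29, 36}, so |A + A| = 18.
K = |A + A| / |A| = 18/7 (already in lowest terms) ≈ 2.5714.
Reference: AP of size 7 gives K = 13/7 ≈ 1.8571; a fully generic set of size 7 gives K ≈ 4.0000.

|A| = 7, |A + A| = 18, K = 18/7.


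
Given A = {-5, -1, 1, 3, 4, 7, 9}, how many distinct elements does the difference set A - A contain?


A - A = {a - a' : a, a' ∈ A}; |A| = 7.
Bounds: 2|A|-1 ≤ |A - A| ≤ |A|² - |A| + 1, i.e. 13 ≤ |A - A| ≤ 43.
Note: 0 ∈ A - A always (from a - a). The set is symmetric: if d ∈ A - A then -d ∈ A - A.
Enumerate nonzero differences d = a - a' with a > a' (then include -d):
Positive differences: {1, 2, 3, 4, 5, 6, 8, 9, 10, 12, 14}
Full difference set: {0} ∪ (positive diffs) ∪ (negative diffs).
|A - A| = 1 + 2·11 = 23 (matches direct enumeration: 23).

|A - A| = 23


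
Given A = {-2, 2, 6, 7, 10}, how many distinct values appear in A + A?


A + A = {a + a' : a, a' ∈ A}; |A| = 5.
General bounds: 2|A| - 1 ≤ |A + A| ≤ |A|(|A|+1)/2, i.e. 9 ≤ |A + A| ≤ 15.
Lower bound 2|A|-1 is attained iff A is an arithmetic progression.
Enumerate sums a + a' for a ≤ a' (symmetric, so this suffices):
a = -2: -2+-2=-4, -2+2=0, -2+6=4, -2+7=5, -2+10=8
a = 2: 2+2=4, 2+6=8, 2+7=9, 2+10=12
a = 6: 6+6=12, 6+7=13, 6+10=16
a = 7: 7+7=14, 7+10=17
a = 10: 10+10=20
Distinct sums: {-4, 0, 4, 5, 8, 9, 12, 13, 14, 16, 17, 20}
|A + A| = 12

|A + A| = 12


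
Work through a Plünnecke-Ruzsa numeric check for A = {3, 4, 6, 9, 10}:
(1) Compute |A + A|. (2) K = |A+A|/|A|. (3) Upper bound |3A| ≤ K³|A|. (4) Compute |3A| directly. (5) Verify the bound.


|A| = 5.
Step 1: Compute A + A by enumerating all 25 pairs.
A + A = {6, 7, 8, 9, 10, 12, 13, 14, 15, 16, 18, 19, 20}, so |A + A| = 13.
Step 2: Doubling constant K = |A + A|/|A| = 13/5 = 13/5 ≈ 2.6000.
Step 3: Plünnecke-Ruzsa gives |3A| ≤ K³·|A| = (2.6000)³ · 5 ≈ 87.8800.
Step 4: Compute 3A = A + A + A directly by enumerating all triples (a,b,c) ∈ A³; |3A| = 22.
Step 5: Check 22 ≤ 87.8800? Yes ✓.

K = 13/5, Plünnecke-Ruzsa bound K³|A| ≈ 87.8800, |3A| = 22, inequality holds.


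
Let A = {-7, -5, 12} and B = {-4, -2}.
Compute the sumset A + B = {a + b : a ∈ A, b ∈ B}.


A + B = {a + b : a ∈ A, b ∈ B}.
Enumerate all |A|·|B| = 3·2 = 6 pairs (a, b) and collect distinct sums.
a = -7: -7+-4=-11, -7+-2=-9
a = -5: -5+-4=-9, -5+-2=-7
a = 12: 12+-4=8, 12+-2=10
Collecting distinct sums: A + B = {-11, -9, -7, 8, 10}
|A + B| = 5

A + B = {-11, -9, -7, 8, 10}


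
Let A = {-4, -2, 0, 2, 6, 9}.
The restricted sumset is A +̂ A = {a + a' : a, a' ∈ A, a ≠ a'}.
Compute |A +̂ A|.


Restricted sumset: A +̂ A = {a + a' : a ∈ A, a' ∈ A, a ≠ a'}.
Equivalently, take A + A and drop any sum 2a that is achievable ONLY as a + a for a ∈ A (i.e. sums representable only with equal summands).
Enumerate pairs (a, a') with a < a' (symmetric, so each unordered pair gives one sum; this covers all a ≠ a'):
  -4 + -2 = -6
  -4 + 0 = -4
  -4 + 2 = -2
  -4 + 6 = 2
  -4 + 9 = 5
  -2 + 0 = -2
  -2 + 2 = 0
  -2 + 6 = 4
  -2 + 9 = 7
  0 + 2 = 2
  0 + 6 = 6
  0 + 9 = 9
  2 + 6 = 8
  2 + 9 = 11
  6 + 9 = 15
Collected distinct sums: {-6, -4, -2, 0, 2, 4, 5, 6, 7, 8, 9, 11, 15}
|A +̂ A| = 13
(Reference bound: |A +̂ A| ≥ 2|A| - 3 for |A| ≥ 2, with |A| = 6 giving ≥ 9.)

|A +̂ A| = 13


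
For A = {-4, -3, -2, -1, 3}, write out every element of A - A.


A - A = {a - a' : a, a' ∈ A}.
Compute a - a' for each ordered pair (a, a'):
a = -4: -4--4=0, -4--3=-1, -4--2=-2, -4--1=-3, -4-3=-7
a = -3: -3--4=1, -3--3=0, -3--2=-1, -3--1=-2, -3-3=-6
a = -2: -2--4=2, -2--3=1, -2--2=0, -2--1=-1, -2-3=-5
a = -1: -1--4=3, -1--3=2, -1--2=1, -1--1=0, -1-3=-4
a = 3: 3--4=7, 3--3=6, 3--2=5, 3--1=4, 3-3=0
Collecting distinct values (and noting 0 appears from a-a):
A - A = {-7, -6, -5, -4, -3, -2, -1, 0, 1, 2, 3, 4, 5, 6, 7}
|A - A| = 15

A - A = {-7, -6, -5, -4, -3, -2, -1, 0, 1, 2, 3, 4, 5, 6, 7}


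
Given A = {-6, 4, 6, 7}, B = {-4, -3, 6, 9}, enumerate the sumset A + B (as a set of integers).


A + B = {a + b : a ∈ A, b ∈ B}.
Enumerate all |A|·|B| = 4·4 = 16 pairs (a, b) and collect distinct sums.
a = -6: -6+-4=-10, -6+-3=-9, -6+6=0, -6+9=3
a = 4: 4+-4=0, 4+-3=1, 4+6=10, 4+9=13
a = 6: 6+-4=2, 6+-3=3, 6+6=12, 6+9=15
a = 7: 7+-4=3, 7+-3=4, 7+6=13, 7+9=16
Collecting distinct sums: A + B = {-10, -9, 0, 1, 2, 3, 4, 10, 12, 13, 15, 16}
|A + B| = 12

A + B = {-10, -9, 0, 1, 2, 3, 4, 10, 12, 13, 15, 16}


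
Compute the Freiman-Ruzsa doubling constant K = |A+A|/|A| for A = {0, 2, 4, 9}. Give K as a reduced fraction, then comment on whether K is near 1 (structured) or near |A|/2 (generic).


|A| = 4.
Compute A + A by enumerating all 16 pairs.
A + A = {0, 2, 4, 6, 8, 9, 11, 13, 18}, so |A + A| = 9.
K = |A + A| / |A| = 9/4 (already in lowest terms) ≈ 2.2500.
Reference: AP of size 4 gives K = 7/4 ≈ 1.7500; a fully generic set of size 4 gives K ≈ 2.5000.

|A| = 4, |A + A| = 9, K = 9/4.


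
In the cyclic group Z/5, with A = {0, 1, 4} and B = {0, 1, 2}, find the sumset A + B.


Work in Z/5Z: reduce every sum a + b modulo 5.
Enumerate all 9 pairs:
a = 0: 0+0=0, 0+1=1, 0+2=2
a = 1: 1+0=1, 1+1=2, 1+2=3
a = 4: 4+0=4, 4+1=0, 4+2=1
Distinct residues collected: {0, 1, 2, 3, 4}
|A + B| = 5 (out of 5 total residues).

A + B = {0, 1, 2, 3, 4}


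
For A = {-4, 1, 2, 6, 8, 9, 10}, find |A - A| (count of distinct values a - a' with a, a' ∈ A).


A - A = {a - a' : a, a' ∈ A}; |A| = 7.
Bounds: 2|A|-1 ≤ |A - A| ≤ |A|² - |A| + 1, i.e. 13 ≤ |A - A| ≤ 43.
Note: 0 ∈ A - A always (from a - a). The set is symmetric: if d ∈ A - A then -d ∈ A - A.
Enumerate nonzero differences d = a - a' with a > a' (then include -d):
Positive differences: {1, 2, 3, 4, 5, 6, 7, 8, 9, 10, 12, 13, 14}
Full difference set: {0} ∪ (positive diffs) ∪ (negative diffs).
|A - A| = 1 + 2·13 = 27 (matches direct enumeration: 27).

|A - A| = 27


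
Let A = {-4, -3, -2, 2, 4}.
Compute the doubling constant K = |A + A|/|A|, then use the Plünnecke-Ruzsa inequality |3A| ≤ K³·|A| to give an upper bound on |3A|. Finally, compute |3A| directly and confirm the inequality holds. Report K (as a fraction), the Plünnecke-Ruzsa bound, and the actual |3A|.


|A| = 5.
Step 1: Compute A + A by enumerating all 25 pairs.
A + A = {-8, -7, -6, -5, -4, -2, -1, 0, 1, 2, 4, 6, 8}, so |A + A| = 13.
Step 2: Doubling constant K = |A + A|/|A| = 13/5 = 13/5 ≈ 2.6000.
Step 3: Plünnecke-Ruzsa gives |3A| ≤ K³·|A| = (2.6000)³ · 5 ≈ 87.8800.
Step 4: Compute 3A = A + A + A directly by enumerating all triples (a,b,c) ∈ A³; |3A| = 22.
Step 5: Check 22 ≤ 87.8800? Yes ✓.

K = 13/5, Plünnecke-Ruzsa bound K³|A| ≈ 87.8800, |3A| = 22, inequality holds.


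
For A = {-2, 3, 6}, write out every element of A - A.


A - A = {a - a' : a, a' ∈ A}.
Compute a - a' for each ordered pair (a, a'):
a = -2: -2--2=0, -2-3=-5, -2-6=-8
a = 3: 3--2=5, 3-3=0, 3-6=-3
a = 6: 6--2=8, 6-3=3, 6-6=0
Collecting distinct values (and noting 0 appears from a-a):
A - A = {-8, -5, -3, 0, 3, 5, 8}
|A - A| = 7

A - A = {-8, -5, -3, 0, 3, 5, 8}


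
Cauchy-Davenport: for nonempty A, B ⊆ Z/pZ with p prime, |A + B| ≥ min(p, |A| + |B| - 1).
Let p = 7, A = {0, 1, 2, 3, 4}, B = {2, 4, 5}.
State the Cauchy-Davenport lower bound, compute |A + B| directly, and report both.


Cauchy-Davenport: |A + B| ≥ min(p, |A| + |B| - 1) for A, B nonempty in Z/pZ.
|A| = 5, |B| = 3, p = 7.
CD lower bound = min(7, 5 + 3 - 1) = min(7, 7) = 7.
Compute A + B mod 7 directly:
a = 0: 0+2=2, 0+4=4, 0+5=5
a = 1: 1+2=3, 1+4=5, 1+5=6
a = 2: 2+2=4, 2+4=6, 2+5=0
a = 3: 3+2=5, 3+4=0, 3+5=1
a = 4: 4+2=6, 4+4=1, 4+5=2
A + B = {0, 1, 2, 3, 4, 5, 6}, so |A + B| = 7.
Verify: 7 ≥ 7? Yes ✓.

CD lower bound = 7, actual |A + B| = 7.


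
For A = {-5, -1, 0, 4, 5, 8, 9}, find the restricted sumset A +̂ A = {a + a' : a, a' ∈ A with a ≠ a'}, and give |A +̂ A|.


Restricted sumset: A +̂ A = {a + a' : a ∈ A, a' ∈ A, a ≠ a'}.
Equivalently, take A + A and drop any sum 2a that is achievable ONLY as a + a for a ∈ A (i.e. sums representable only with equal summands).
Enumerate pairs (a, a') with a < a' (symmetric, so each unordered pair gives one sum; this covers all a ≠ a'):
  -5 + -1 = -6
  -5 + 0 = -5
  -5 + 4 = -1
  -5 + 5 = 0
  -5 + 8 = 3
  -5 + 9 = 4
  -1 + 0 = -1
  -1 + 4 = 3
  -1 + 5 = 4
  -1 + 8 = 7
  -1 + 9 = 8
  0 + 4 = 4
  0 + 5 = 5
  0 + 8 = 8
  0 + 9 = 9
  4 + 5 = 9
  4 + 8 = 12
  4 + 9 = 13
  5 + 8 = 13
  5 + 9 = 14
  8 + 9 = 17
Collected distinct sums: {-6, -5, -1, 0, 3, 4, 5, 7, 8, 9, 12, 13, 14, 17}
|A +̂ A| = 14
(Reference bound: |A +̂ A| ≥ 2|A| - 3 for |A| ≥ 2, with |A| = 7 giving ≥ 11.)

|A +̂ A| = 14


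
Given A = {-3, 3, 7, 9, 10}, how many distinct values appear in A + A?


A + A = {a + a' : a, a' ∈ A}; |A| = 5.
General bounds: 2|A| - 1 ≤ |A + A| ≤ |A|(|A|+1)/2, i.e. 9 ≤ |A + A| ≤ 15.
Lower bound 2|A|-1 is attained iff A is an arithmetic progression.
Enumerate sums a + a' for a ≤ a' (symmetric, so this suffices):
a = -3: -3+-3=-6, -3+3=0, -3+7=4, -3+9=6, -3+10=7
a = 3: 3+3=6, 3+7=10, 3+9=12, 3+10=13
a = 7: 7+7=14, 7+9=16, 7+10=17
a = 9: 9+9=18, 9+10=19
a = 10: 10+10=20
Distinct sums: {-6, 0, 4, 6, 7, 10, 12, 13, 14, 16, 17, 18, 19, 20}
|A + A| = 14

|A + A| = 14


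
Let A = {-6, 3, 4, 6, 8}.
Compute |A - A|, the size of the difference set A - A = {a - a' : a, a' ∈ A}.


A - A = {a - a' : a, a' ∈ A}; |A| = 5.
Bounds: 2|A|-1 ≤ |A - A| ≤ |A|² - |A| + 1, i.e. 9 ≤ |A - A| ≤ 21.
Note: 0 ∈ A - A always (from a - a). The set is symmetric: if d ∈ A - A then -d ∈ A - A.
Enumerate nonzero differences d = a - a' with a > a' (then include -d):
Positive differences: {1, 2, 3, 4, 5, 9, 10, 12, 14}
Full difference set: {0} ∪ (positive diffs) ∪ (negative diffs).
|A - A| = 1 + 2·9 = 19 (matches direct enumeration: 19).

|A - A| = 19


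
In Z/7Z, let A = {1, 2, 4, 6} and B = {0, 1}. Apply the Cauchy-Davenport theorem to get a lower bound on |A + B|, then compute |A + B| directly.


Cauchy-Davenport: |A + B| ≥ min(p, |A| + |B| - 1) for A, B nonempty in Z/pZ.
|A| = 4, |B| = 2, p = 7.
CD lower bound = min(7, 4 + 2 - 1) = min(7, 5) = 5.
Compute A + B mod 7 directly:
a = 1: 1+0=1, 1+1=2
a = 2: 2+0=2, 2+1=3
a = 4: 4+0=4, 4+1=5
a = 6: 6+0=6, 6+1=0
A + B = {0, 1, 2, 3, 4, 5, 6}, so |A + B| = 7.
Verify: 7 ≥ 5? Yes ✓.

CD lower bound = 5, actual |A + B| = 7.


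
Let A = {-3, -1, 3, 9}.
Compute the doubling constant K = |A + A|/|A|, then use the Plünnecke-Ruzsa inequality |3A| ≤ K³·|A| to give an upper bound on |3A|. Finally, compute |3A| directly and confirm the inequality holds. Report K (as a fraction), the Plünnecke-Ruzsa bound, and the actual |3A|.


|A| = 4.
Step 1: Compute A + A by enumerating all 16 pairs.
A + A = {-6, -4, -2, 0, 2, 6, 8, 12, 18}, so |A + A| = 9.
Step 2: Doubling constant K = |A + A|/|A| = 9/4 = 9/4 ≈ 2.2500.
Step 3: Plünnecke-Ruzsa gives |3A| ≤ K³·|A| = (2.2500)³ · 4 ≈ 45.5625.
Step 4: Compute 3A = A + A + A directly by enumerating all triples (a,b,c) ∈ A³; |3A| = 15.
Step 5: Check 15 ≤ 45.5625? Yes ✓.

K = 9/4, Plünnecke-Ruzsa bound K³|A| ≈ 45.5625, |3A| = 15, inequality holds.


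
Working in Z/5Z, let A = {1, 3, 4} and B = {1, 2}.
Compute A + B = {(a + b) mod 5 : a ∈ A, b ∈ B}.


Work in Z/5Z: reduce every sum a + b modulo 5.
Enumerate all 6 pairs:
a = 1: 1+1=2, 1+2=3
a = 3: 3+1=4, 3+2=0
a = 4: 4+1=0, 4+2=1
Distinct residues collected: {0, 1, 2, 3, 4}
|A + B| = 5 (out of 5 total residues).

A + B = {0, 1, 2, 3, 4}


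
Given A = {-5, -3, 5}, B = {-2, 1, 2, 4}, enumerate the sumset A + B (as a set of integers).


A + B = {a + b : a ∈ A, b ∈ B}.
Enumerate all |A|·|B| = 3·4 = 12 pairs (a, b) and collect distinct sums.
a = -5: -5+-2=-7, -5+1=-4, -5+2=-3, -5+4=-1
a = -3: -3+-2=-5, -3+1=-2, -3+2=-1, -3+4=1
a = 5: 5+-2=3, 5+1=6, 5+2=7, 5+4=9
Collecting distinct sums: A + B = {-7, -5, -4, -3, -2, -1, 1, 3, 6, 7, 9}
|A + B| = 11

A + B = {-7, -5, -4, -3, -2, -1, 1, 3, 6, 7, 9}


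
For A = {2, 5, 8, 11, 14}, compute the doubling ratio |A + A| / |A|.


|A| = 5.
Compute A + A by enumerating all 25 pairs.
A + A = {4, 7, 10, 13, 16, 19, 22, 25, 28}, so |A + A| = 9.
K = |A + A| / |A| = 9/5 (already in lowest terms) ≈ 1.8000.
Reference: AP of size 5 gives K = 9/5 ≈ 1.8000; a fully generic set of size 5 gives K ≈ 3.0000.

|A| = 5, |A + A| = 9, K = 9/5.


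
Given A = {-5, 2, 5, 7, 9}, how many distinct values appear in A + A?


A + A = {a + a' : a, a' ∈ A}; |A| = 5.
General bounds: 2|A| - 1 ≤ |A + A| ≤ |A|(|A|+1)/2, i.e. 9 ≤ |A + A| ≤ 15.
Lower bound 2|A|-1 is attained iff A is an arithmetic progression.
Enumerate sums a + a' for a ≤ a' (symmetric, so this suffices):
a = -5: -5+-5=-10, -5+2=-3, -5+5=0, -5+7=2, -5+9=4
a = 2: 2+2=4, 2+5=7, 2+7=9, 2+9=11
a = 5: 5+5=10, 5+7=12, 5+9=14
a = 7: 7+7=14, 7+9=16
a = 9: 9+9=18
Distinct sums: {-10, -3, 0, 2, 4, 7, 9, 10, 11, 12, 14, 16, 18}
|A + A| = 13

|A + A| = 13


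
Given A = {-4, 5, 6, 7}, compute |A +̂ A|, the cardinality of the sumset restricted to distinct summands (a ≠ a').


Restricted sumset: A +̂ A = {a + a' : a ∈ A, a' ∈ A, a ≠ a'}.
Equivalently, take A + A and drop any sum 2a that is achievable ONLY as a + a for a ∈ A (i.e. sums representable only with equal summands).
Enumerate pairs (a, a') with a < a' (symmetric, so each unordered pair gives one sum; this covers all a ≠ a'):
  -4 + 5 = 1
  -4 + 6 = 2
  -4 + 7 = 3
  5 + 6 = 11
  5 + 7 = 12
  6 + 7 = 13
Collected distinct sums: {1, 2, 3, 11, 12, 13}
|A +̂ A| = 6
(Reference bound: |A +̂ A| ≥ 2|A| - 3 for |A| ≥ 2, with |A| = 4 giving ≥ 5.)

|A +̂ A| = 6


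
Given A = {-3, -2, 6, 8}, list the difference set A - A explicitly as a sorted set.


A - A = {a - a' : a, a' ∈ A}.
Compute a - a' for each ordered pair (a, a'):
a = -3: -3--3=0, -3--2=-1, -3-6=-9, -3-8=-11
a = -2: -2--3=1, -2--2=0, -2-6=-8, -2-8=-10
a = 6: 6--3=9, 6--2=8, 6-6=0, 6-8=-2
a = 8: 8--3=11, 8--2=10, 8-6=2, 8-8=0
Collecting distinct values (and noting 0 appears from a-a):
A - A = {-11, -10, -9, -8, -2, -1, 0, 1, 2, 8, 9, 10, 11}
|A - A| = 13

A - A = {-11, -10, -9, -8, -2, -1, 0, 1, 2, 8, 9, 10, 11}


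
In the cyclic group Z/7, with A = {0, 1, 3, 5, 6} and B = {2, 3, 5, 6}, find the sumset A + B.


Work in Z/7Z: reduce every sum a + b modulo 7.
Enumerate all 20 pairs:
a = 0: 0+2=2, 0+3=3, 0+5=5, 0+6=6
a = 1: 1+2=3, 1+3=4, 1+5=6, 1+6=0
a = 3: 3+2=5, 3+3=6, 3+5=1, 3+6=2
a = 5: 5+2=0, 5+3=1, 5+5=3, 5+6=4
a = 6: 6+2=1, 6+3=2, 6+5=4, 6+6=5
Distinct residues collected: {0, 1, 2, 3, 4, 5, 6}
|A + B| = 7 (out of 7 total residues).

A + B = {0, 1, 2, 3, 4, 5, 6}


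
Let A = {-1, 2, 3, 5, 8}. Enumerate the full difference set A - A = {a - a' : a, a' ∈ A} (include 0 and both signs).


A - A = {a - a' : a, a' ∈ A}.
Compute a - a' for each ordered pair (a, a'):
a = -1: -1--1=0, -1-2=-3, -1-3=-4, -1-5=-6, -1-8=-9
a = 2: 2--1=3, 2-2=0, 2-3=-1, 2-5=-3, 2-8=-6
a = 3: 3--1=4, 3-2=1, 3-3=0, 3-5=-2, 3-8=-5
a = 5: 5--1=6, 5-2=3, 5-3=2, 5-5=0, 5-8=-3
a = 8: 8--1=9, 8-2=6, 8-3=5, 8-5=3, 8-8=0
Collecting distinct values (and noting 0 appears from a-a):
A - A = {-9, -6, -5, -4, -3, -2, -1, 0, 1, 2, 3, 4, 5, 6, 9}
|A - A| = 15

A - A = {-9, -6, -5, -4, -3, -2, -1, 0, 1, 2, 3, 4, 5, 6, 9}


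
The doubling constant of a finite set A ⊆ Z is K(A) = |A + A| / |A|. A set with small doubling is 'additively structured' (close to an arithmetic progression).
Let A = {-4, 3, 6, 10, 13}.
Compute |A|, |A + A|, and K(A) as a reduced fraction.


|A| = 5.
Compute A + A by enumerating all 25 pairs.
A + A = {-8, -1, 2, 6, 9, 12, 13, 16, 19, 20, 23, 26}, so |A + A| = 12.
K = |A + A| / |A| = 12/5 (already in lowest terms) ≈ 2.4000.
Reference: AP of size 5 gives K = 9/5 ≈ 1.8000; a fully generic set of size 5 gives K ≈ 3.0000.

|A| = 5, |A + A| = 12, K = 12/5.


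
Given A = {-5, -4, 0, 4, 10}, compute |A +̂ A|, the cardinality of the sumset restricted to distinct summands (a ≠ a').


Restricted sumset: A +̂ A = {a + a' : a ∈ A, a' ∈ A, a ≠ a'}.
Equivalently, take A + A and drop any sum 2a that is achievable ONLY as a + a for a ∈ A (i.e. sums representable only with equal summands).
Enumerate pairs (a, a') with a < a' (symmetric, so each unordered pair gives one sum; this covers all a ≠ a'):
  -5 + -4 = -9
  -5 + 0 = -5
  -5 + 4 = -1
  -5 + 10 = 5
  -4 + 0 = -4
  -4 + 4 = 0
  -4 + 10 = 6
  0 + 4 = 4
  0 + 10 = 10
  4 + 10 = 14
Collected distinct sums: {-9, -5, -4, -1, 0, 4, 5, 6, 10, 14}
|A +̂ A| = 10
(Reference bound: |A +̂ A| ≥ 2|A| - 3 for |A| ≥ 2, with |A| = 5 giving ≥ 7.)

|A +̂ A| = 10


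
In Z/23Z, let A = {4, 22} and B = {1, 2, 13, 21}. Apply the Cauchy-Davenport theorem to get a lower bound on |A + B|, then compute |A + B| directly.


Cauchy-Davenport: |A + B| ≥ min(p, |A| + |B| - 1) for A, B nonempty in Z/pZ.
|A| = 2, |B| = 4, p = 23.
CD lower bound = min(23, 2 + 4 - 1) = min(23, 5) = 5.
Compute A + B mod 23 directly:
a = 4: 4+1=5, 4+2=6, 4+13=17, 4+21=2
a = 22: 22+1=0, 22+2=1, 22+13=12, 22+21=20
A + B = {0, 1, 2, 5, 6, 12, 17, 20}, so |A + B| = 8.
Verify: 8 ≥ 5? Yes ✓.

CD lower bound = 5, actual |A + B| = 8.


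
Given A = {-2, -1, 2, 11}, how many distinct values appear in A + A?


A + A = {a + a' : a, a' ∈ A}; |A| = 4.
General bounds: 2|A| - 1 ≤ |A + A| ≤ |A|(|A|+1)/2, i.e. 7 ≤ |A + A| ≤ 10.
Lower bound 2|A|-1 is attained iff A is an arithmetic progression.
Enumerate sums a + a' for a ≤ a' (symmetric, so this suffices):
a = -2: -2+-2=-4, -2+-1=-3, -2+2=0, -2+11=9
a = -1: -1+-1=-2, -1+2=1, -1+11=10
a = 2: 2+2=4, 2+11=13
a = 11: 11+11=22
Distinct sums: {-4, -3, -2, 0, 1, 4, 9, 10, 13, 22}
|A + A| = 10

|A + A| = 10


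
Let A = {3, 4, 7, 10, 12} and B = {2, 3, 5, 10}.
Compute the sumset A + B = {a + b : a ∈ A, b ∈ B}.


A + B = {a + b : a ∈ A, b ∈ B}.
Enumerate all |A|·|B| = 5·4 = 20 pairs (a, b) and collect distinct sums.
a = 3: 3+2=5, 3+3=6, 3+5=8, 3+10=13
a = 4: 4+2=6, 4+3=7, 4+5=9, 4+10=14
a = 7: 7+2=9, 7+3=10, 7+5=12, 7+10=17
a = 10: 10+2=12, 10+3=13, 10+5=15, 10+10=20
a = 12: 12+2=14, 12+3=15, 12+5=17, 12+10=22
Collecting distinct sums: A + B = {5, 6, 7, 8, 9, 10, 12, 13, 14, 15, 17, 20, 22}
|A + B| = 13

A + B = {5, 6, 7, 8, 9, 10, 12, 13, 14, 15, 17, 20, 22}


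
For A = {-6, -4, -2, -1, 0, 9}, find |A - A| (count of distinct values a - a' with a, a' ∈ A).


A - A = {a - a' : a, a' ∈ A}; |A| = 6.
Bounds: 2|A|-1 ≤ |A - A| ≤ |A|² - |A| + 1, i.e. 11 ≤ |A - A| ≤ 31.
Note: 0 ∈ A - A always (from a - a). The set is symmetric: if d ∈ A - A then -d ∈ A - A.
Enumerate nonzero differences d = a - a' with a > a' (then include -d):
Positive differences: {1, 2, 3, 4, 5, 6, 9, 10, 11, 13, 15}
Full difference set: {0} ∪ (positive diffs) ∪ (negative diffs).
|A - A| = 1 + 2·11 = 23 (matches direct enumeration: 23).

|A - A| = 23


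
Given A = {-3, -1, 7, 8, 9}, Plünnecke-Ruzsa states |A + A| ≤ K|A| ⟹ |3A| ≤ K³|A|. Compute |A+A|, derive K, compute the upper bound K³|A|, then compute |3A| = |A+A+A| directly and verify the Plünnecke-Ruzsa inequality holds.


|A| = 5.
Step 1: Compute A + A by enumerating all 25 pairs.
A + A = {-6, -4, -2, 4, 5, 6, 7, 8, 14, 15, 16, 17, 18}, so |A + A| = 13.
Step 2: Doubling constant K = |A + A|/|A| = 13/5 = 13/5 ≈ 2.6000.
Step 3: Plünnecke-Ruzsa gives |3A| ≤ K³·|A| = (2.6000)³ · 5 ≈ 87.8800.
Step 4: Compute 3A = A + A + A directly by enumerating all triples (a,b,c) ∈ A³; |3A| = 25.
Step 5: Check 25 ≤ 87.8800? Yes ✓.

K = 13/5, Plünnecke-Ruzsa bound K³|A| ≈ 87.8800, |3A| = 25, inequality holds.


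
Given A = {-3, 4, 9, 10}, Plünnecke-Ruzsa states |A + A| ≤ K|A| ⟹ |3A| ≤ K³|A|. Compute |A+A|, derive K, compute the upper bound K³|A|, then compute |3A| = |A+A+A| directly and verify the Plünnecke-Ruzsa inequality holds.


|A| = 4.
Step 1: Compute A + A by enumerating all 16 pairs.
A + A = {-6, 1, 6, 7, 8, 13, 14, 18, 19, 20}, so |A + A| = 10.
Step 2: Doubling constant K = |A + A|/|A| = 10/4 = 10/4 ≈ 2.5000.
Step 3: Plünnecke-Ruzsa gives |3A| ≤ K³·|A| = (2.5000)³ · 4 ≈ 62.5000.
Step 4: Compute 3A = A + A + A directly by enumerating all triples (a,b,c) ∈ A³; |3A| = 19.
Step 5: Check 19 ≤ 62.5000? Yes ✓.

K = 10/4, Plünnecke-Ruzsa bound K³|A| ≈ 62.5000, |3A| = 19, inequality holds.


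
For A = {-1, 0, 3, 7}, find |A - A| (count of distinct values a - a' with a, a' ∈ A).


A - A = {a - a' : a, a' ∈ A}; |A| = 4.
Bounds: 2|A|-1 ≤ |A - A| ≤ |A|² - |A| + 1, i.e. 7 ≤ |A - A| ≤ 13.
Note: 0 ∈ A - A always (from a - a). The set is symmetric: if d ∈ A - A then -d ∈ A - A.
Enumerate nonzero differences d = a - a' with a > a' (then include -d):
Positive differences: {1, 3, 4, 7, 8}
Full difference set: {0} ∪ (positive diffs) ∪ (negative diffs).
|A - A| = 1 + 2·5 = 11 (matches direct enumeration: 11).

|A - A| = 11


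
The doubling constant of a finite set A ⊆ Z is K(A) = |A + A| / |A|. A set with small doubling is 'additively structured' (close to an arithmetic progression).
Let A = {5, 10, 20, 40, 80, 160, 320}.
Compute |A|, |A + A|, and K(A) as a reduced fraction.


|A| = 7.
Compute A + A by enumerating all 49 pairs.
A + A = {10, 15, 20, 25, 30, 40, 45, 50, 60, 80, 85, 90, 100, 120, 160, 165, 170, 180, 200, 240, 320, 325, 330, 340, 360, 400, 480, 640}, so |A + A| = 28.
K = |A + A| / |A| = 28/7 = 4/1 ≈ 4.0000.
Reference: AP of size 7 gives K = 13/7 ≈ 1.8571; a fully generic set of size 7 gives K ≈ 4.0000.

|A| = 7, |A + A| = 28, K = 28/7 = 4/1.


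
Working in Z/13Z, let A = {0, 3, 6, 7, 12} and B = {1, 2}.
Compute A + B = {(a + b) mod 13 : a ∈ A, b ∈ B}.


Work in Z/13Z: reduce every sum a + b modulo 13.
Enumerate all 10 pairs:
a = 0: 0+1=1, 0+2=2
a = 3: 3+1=4, 3+2=5
a = 6: 6+1=7, 6+2=8
a = 7: 7+1=8, 7+2=9
a = 12: 12+1=0, 12+2=1
Distinct residues collected: {0, 1, 2, 4, 5, 7, 8, 9}
|A + B| = 8 (out of 13 total residues).

A + B = {0, 1, 2, 4, 5, 7, 8, 9}


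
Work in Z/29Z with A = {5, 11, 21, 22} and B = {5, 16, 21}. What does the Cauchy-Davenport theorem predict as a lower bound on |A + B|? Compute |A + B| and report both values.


Cauchy-Davenport: |A + B| ≥ min(p, |A| + |B| - 1) for A, B nonempty in Z/pZ.
|A| = 4, |B| = 3, p = 29.
CD lower bound = min(29, 4 + 3 - 1) = min(29, 6) = 6.
Compute A + B mod 29 directly:
a = 5: 5+5=10, 5+16=21, 5+21=26
a = 11: 11+5=16, 11+16=27, 11+21=3
a = 21: 21+5=26, 21+16=8, 21+21=13
a = 22: 22+5=27, 22+16=9, 22+21=14
A + B = {3, 8, 9, 10, 13, 14, 16, 21, 26, 27}, so |A + B| = 10.
Verify: 10 ≥ 6? Yes ✓.

CD lower bound = 6, actual |A + B| = 10.


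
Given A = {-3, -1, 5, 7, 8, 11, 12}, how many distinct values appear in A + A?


A + A = {a + a' : a, a' ∈ A}; |A| = 7.
General bounds: 2|A| - 1 ≤ |A + A| ≤ |A|(|A|+1)/2, i.e. 13 ≤ |A + A| ≤ 28.
Lower bound 2|A|-1 is attained iff A is an arithmetic progression.
Enumerate sums a + a' for a ≤ a' (symmetric, so this suffices):
a = -3: -3+-3=-6, -3+-1=-4, -3+5=2, -3+7=4, -3+8=5, -3+11=8, -3+12=9
a = -1: -1+-1=-2, -1+5=4, -1+7=6, -1+8=7, -1+11=10, -1+12=11
a = 5: 5+5=10, 5+7=12, 5+8=13, 5+11=16, 5+12=17
a = 7: 7+7=14, 7+8=15, 7+11=18, 7+12=19
a = 8: 8+8=16, 8+11=19, 8+12=20
a = 11: 11+11=22, 11+12=23
a = 12: 12+12=24
Distinct sums: {-6, -4, -2, 2, 4, 5, 6, 7, 8, 9, 10, 11, 12, 13, 14, 15, 16, 17, 18, 19, 20, 22, 23, 24}
|A + A| = 24

|A + A| = 24


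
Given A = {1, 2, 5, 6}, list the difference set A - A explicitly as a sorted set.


A - A = {a - a' : a, a' ∈ A}.
Compute a - a' for each ordered pair (a, a'):
a = 1: 1-1=0, 1-2=-1, 1-5=-4, 1-6=-5
a = 2: 2-1=1, 2-2=0, 2-5=-3, 2-6=-4
a = 5: 5-1=4, 5-2=3, 5-5=0, 5-6=-1
a = 6: 6-1=5, 6-2=4, 6-5=1, 6-6=0
Collecting distinct values (and noting 0 appears from a-a):
A - A = {-5, -4, -3, -1, 0, 1, 3, 4, 5}
|A - A| = 9

A - A = {-5, -4, -3, -1, 0, 1, 3, 4, 5}


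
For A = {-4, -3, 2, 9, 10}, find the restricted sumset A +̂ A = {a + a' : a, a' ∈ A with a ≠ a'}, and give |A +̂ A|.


Restricted sumset: A +̂ A = {a + a' : a ∈ A, a' ∈ A, a ≠ a'}.
Equivalently, take A + A and drop any sum 2a that is achievable ONLY as a + a for a ∈ A (i.e. sums representable only with equal summands).
Enumerate pairs (a, a') with a < a' (symmetric, so each unordered pair gives one sum; this covers all a ≠ a'):
  -4 + -3 = -7
  -4 + 2 = -2
  -4 + 9 = 5
  -4 + 10 = 6
  -3 + 2 = -1
  -3 + 9 = 6
  -3 + 10 = 7
  2 + 9 = 11
  2 + 10 = 12
  9 + 10 = 19
Collected distinct sums: {-7, -2, -1, 5, 6, 7, 11, 12, 19}
|A +̂ A| = 9
(Reference bound: |A +̂ A| ≥ 2|A| - 3 for |A| ≥ 2, with |A| = 5 giving ≥ 7.)

|A +̂ A| = 9


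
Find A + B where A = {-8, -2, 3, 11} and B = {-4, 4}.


A + B = {a + b : a ∈ A, b ∈ B}.
Enumerate all |A|·|B| = 4·2 = 8 pairs (a, b) and collect distinct sums.
a = -8: -8+-4=-12, -8+4=-4
a = -2: -2+-4=-6, -2+4=2
a = 3: 3+-4=-1, 3+4=7
a = 11: 11+-4=7, 11+4=15
Collecting distinct sums: A + B = {-12, -6, -4, -1, 2, 7, 15}
|A + B| = 7

A + B = {-12, -6, -4, -1, 2, 7, 15}


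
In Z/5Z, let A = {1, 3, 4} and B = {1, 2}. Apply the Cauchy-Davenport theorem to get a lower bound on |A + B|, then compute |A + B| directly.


Cauchy-Davenport: |A + B| ≥ min(p, |A| + |B| - 1) for A, B nonempty in Z/pZ.
|A| = 3, |B| = 2, p = 5.
CD lower bound = min(5, 3 + 2 - 1) = min(5, 4) = 4.
Compute A + B mod 5 directly:
a = 1: 1+1=2, 1+2=3
a = 3: 3+1=4, 3+2=0
a = 4: 4+1=0, 4+2=1
A + B = {0, 1, 2, 3, 4}, so |A + B| = 5.
Verify: 5 ≥ 4? Yes ✓.

CD lower bound = 4, actual |A + B| = 5.


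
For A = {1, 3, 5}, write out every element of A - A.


A - A = {a - a' : a, a' ∈ A}.
Compute a - a' for each ordered pair (a, a'):
a = 1: 1-1=0, 1-3=-2, 1-5=-4
a = 3: 3-1=2, 3-3=0, 3-5=-2
a = 5: 5-1=4, 5-3=2, 5-5=0
Collecting distinct values (and noting 0 appears from a-a):
A - A = {-4, -2, 0, 2, 4}
|A - A| = 5

A - A = {-4, -2, 0, 2, 4}


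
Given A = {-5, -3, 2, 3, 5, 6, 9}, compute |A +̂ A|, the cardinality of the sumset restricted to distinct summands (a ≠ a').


Restricted sumset: A +̂ A = {a + a' : a ∈ A, a' ∈ A, a ≠ a'}.
Equivalently, take A + A and drop any sum 2a that is achievable ONLY as a + a for a ∈ A (i.e. sums representable only with equal summands).
Enumerate pairs (a, a') with a < a' (symmetric, so each unordered pair gives one sum; this covers all a ≠ a'):
  -5 + -3 = -8
  -5 + 2 = -3
  -5 + 3 = -2
  -5 + 5 = 0
  -5 + 6 = 1
  -5 + 9 = 4
  -3 + 2 = -1
  -3 + 3 = 0
  -3 + 5 = 2
  -3 + 6 = 3
  -3 + 9 = 6
  2 + 3 = 5
  2 + 5 = 7
  2 + 6 = 8
  2 + 9 = 11
  3 + 5 = 8
  3 + 6 = 9
  3 + 9 = 12
  5 + 6 = 11
  5 + 9 = 14
  6 + 9 = 15
Collected distinct sums: {-8, -3, -2, -1, 0, 1, 2, 3, 4, 5, 6, 7, 8, 9, 11, 12, 14, 15}
|A +̂ A| = 18
(Reference bound: |A +̂ A| ≥ 2|A| - 3 for |A| ≥ 2, with |A| = 7 giving ≥ 11.)

|A +̂ A| = 18


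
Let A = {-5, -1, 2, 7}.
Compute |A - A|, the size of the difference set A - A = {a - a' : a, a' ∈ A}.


A - A = {a - a' : a, a' ∈ A}; |A| = 4.
Bounds: 2|A|-1 ≤ |A - A| ≤ |A|² - |A| + 1, i.e. 7 ≤ |A - A| ≤ 13.
Note: 0 ∈ A - A always (from a - a). The set is symmetric: if d ∈ A - A then -d ∈ A - A.
Enumerate nonzero differences d = a - a' with a > a' (then include -d):
Positive differences: {3, 4, 5, 7, 8, 12}
Full difference set: {0} ∪ (positive diffs) ∪ (negative diffs).
|A - A| = 1 + 2·6 = 13 (matches direct enumeration: 13).

|A - A| = 13


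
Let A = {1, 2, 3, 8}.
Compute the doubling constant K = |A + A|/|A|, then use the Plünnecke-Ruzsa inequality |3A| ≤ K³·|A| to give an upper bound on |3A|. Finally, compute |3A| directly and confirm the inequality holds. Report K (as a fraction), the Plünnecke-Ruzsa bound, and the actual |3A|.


|A| = 4.
Step 1: Compute A + A by enumerating all 16 pairs.
A + A = {2, 3, 4, 5, 6, 9, 10, 11, 16}, so |A + A| = 9.
Step 2: Doubling constant K = |A + A|/|A| = 9/4 = 9/4 ≈ 2.2500.
Step 3: Plünnecke-Ruzsa gives |3A| ≤ K³·|A| = (2.2500)³ · 4 ≈ 45.5625.
Step 4: Compute 3A = A + A + A directly by enumerating all triples (a,b,c) ∈ A³; |3A| = 16.
Step 5: Check 16 ≤ 45.5625? Yes ✓.

K = 9/4, Plünnecke-Ruzsa bound K³|A| ≈ 45.5625, |3A| = 16, inequality holds.


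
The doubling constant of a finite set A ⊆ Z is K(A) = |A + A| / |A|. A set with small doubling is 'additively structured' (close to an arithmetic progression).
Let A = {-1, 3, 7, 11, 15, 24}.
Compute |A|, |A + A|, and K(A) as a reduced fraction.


|A| = 6.
Compute A + A by enumerating all 36 pairs.
A + A = {-2, 2, 6, 10, 14, 18, 22, 23, 26, 27, 30, 31, 35, 39, 48}, so |A + A| = 15.
K = |A + A| / |A| = 15/6 = 5/2 ≈ 2.5000.
Reference: AP of size 6 gives K = 11/6 ≈ 1.8333; a fully generic set of size 6 gives K ≈ 3.5000.

|A| = 6, |A + A| = 15, K = 15/6 = 5/2.


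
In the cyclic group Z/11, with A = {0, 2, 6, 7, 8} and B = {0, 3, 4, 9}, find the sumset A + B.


Work in Z/11Z: reduce every sum a + b modulo 11.
Enumerate all 20 pairs:
a = 0: 0+0=0, 0+3=3, 0+4=4, 0+9=9
a = 2: 2+0=2, 2+3=5, 2+4=6, 2+9=0
a = 6: 6+0=6, 6+3=9, 6+4=10, 6+9=4
a = 7: 7+0=7, 7+3=10, 7+4=0, 7+9=5
a = 8: 8+0=8, 8+3=0, 8+4=1, 8+9=6
Distinct residues collected: {0, 1, 2, 3, 4, 5, 6, 7, 8, 9, 10}
|A + B| = 11 (out of 11 total residues).

A + B = {0, 1, 2, 3, 4, 5, 6, 7, 8, 9, 10}


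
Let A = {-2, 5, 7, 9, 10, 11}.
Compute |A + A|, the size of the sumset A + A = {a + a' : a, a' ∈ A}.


A + A = {a + a' : a, a' ∈ A}; |A| = 6.
General bounds: 2|A| - 1 ≤ |A + A| ≤ |A|(|A|+1)/2, i.e. 11 ≤ |A + A| ≤ 21.
Lower bound 2|A|-1 is attained iff A is an arithmetic progression.
Enumerate sums a + a' for a ≤ a' (symmetric, so this suffices):
a = -2: -2+-2=-4, -2+5=3, -2+7=5, -2+9=7, -2+10=8, -2+11=9
a = 5: 5+5=10, 5+7=12, 5+9=14, 5+10=15, 5+11=16
a = 7: 7+7=14, 7+9=16, 7+10=17, 7+11=18
a = 9: 9+9=18, 9+10=19, 9+11=20
a = 10: 10+10=20, 10+11=21
a = 11: 11+11=22
Distinct sums: {-4, 3, 5, 7, 8, 9, 10, 12, 14, 15, 16, 17, 18, 19, 20, 21, 22}
|A + A| = 17

|A + A| = 17


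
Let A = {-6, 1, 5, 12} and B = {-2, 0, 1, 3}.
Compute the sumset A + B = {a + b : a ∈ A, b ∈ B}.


A + B = {a + b : a ∈ A, b ∈ B}.
Enumerate all |A|·|B| = 4·4 = 16 pairs (a, b) and collect distinct sums.
a = -6: -6+-2=-8, -6+0=-6, -6+1=-5, -6+3=-3
a = 1: 1+-2=-1, 1+0=1, 1+1=2, 1+3=4
a = 5: 5+-2=3, 5+0=5, 5+1=6, 5+3=8
a = 12: 12+-2=10, 12+0=12, 12+1=13, 12+3=15
Collecting distinct sums: A + B = {-8, -6, -5, -3, -1, 1, 2, 3, 4, 5, 6, 8, 10, 12, 13, 15}
|A + B| = 16

A + B = {-8, -6, -5, -3, -1, 1, 2, 3, 4, 5, 6, 8, 10, 12, 13, 15}


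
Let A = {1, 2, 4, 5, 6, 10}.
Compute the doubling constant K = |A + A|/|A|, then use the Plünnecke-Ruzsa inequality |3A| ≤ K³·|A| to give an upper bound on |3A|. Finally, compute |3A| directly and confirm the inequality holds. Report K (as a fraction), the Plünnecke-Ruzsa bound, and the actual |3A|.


|A| = 6.
Step 1: Compute A + A by enumerating all 36 pairs.
A + A = {2, 3, 4, 5, 6, 7, 8, 9, 10, 11, 12, 14, 15, 16, 20}, so |A + A| = 15.
Step 2: Doubling constant K = |A + A|/|A| = 15/6 = 15/6 ≈ 2.5000.
Step 3: Plünnecke-Ruzsa gives |3A| ≤ K³·|A| = (2.5000)³ · 6 ≈ 93.7500.
Step 4: Compute 3A = A + A + A directly by enumerating all triples (a,b,c) ∈ A³; |3A| = 24.
Step 5: Check 24 ≤ 93.7500? Yes ✓.

K = 15/6, Plünnecke-Ruzsa bound K³|A| ≈ 93.7500, |3A| = 24, inequality holds.
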